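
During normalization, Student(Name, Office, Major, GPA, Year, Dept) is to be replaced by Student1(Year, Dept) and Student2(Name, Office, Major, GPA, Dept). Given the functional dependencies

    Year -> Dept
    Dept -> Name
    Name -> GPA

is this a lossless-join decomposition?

Common attributes: Student1 ∩ Student2 = {Dept}.
Closure of {Dept}: Dept → Name applies, adding Name; Name → GPA applies, adding GPA. So (Dept)⁺ = {Name, GPA, Dept}.
The closure contains neither all of Student1 = {Year, Dept} nor all of Student2 = {Name, Office, Major, GPA, Dept}, so the common attributes are not a superkey of either fragment. The join is lossy.

No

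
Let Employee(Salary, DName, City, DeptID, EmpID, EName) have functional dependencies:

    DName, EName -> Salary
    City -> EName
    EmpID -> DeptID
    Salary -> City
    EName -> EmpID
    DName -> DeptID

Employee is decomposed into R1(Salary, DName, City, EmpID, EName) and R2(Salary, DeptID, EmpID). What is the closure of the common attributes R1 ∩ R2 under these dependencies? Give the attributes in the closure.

R1 ∩ R2 = {Salary, EmpID}.
EmpID → DeptID applies, adding DeptID
Salary → City applies, adding City
City → EName applies, adding EName
Closure: {Salary, City, DeptID, EmpID, EName}.

Salary, City, DeptID, EmpID, EName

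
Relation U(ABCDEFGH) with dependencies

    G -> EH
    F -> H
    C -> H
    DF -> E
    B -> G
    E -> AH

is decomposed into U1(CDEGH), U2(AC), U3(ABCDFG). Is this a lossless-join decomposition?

Yes

Chase test. Columns are ABCDEFGH; row i has aⱼ where attribute j ∈ Ui, else bᵢⱼ.
Initial tableau (one row per fragment):
  row 1: b11 b12 a3 a4 a5 b16 a7 a8
  row 2: a1 b22 a3 b24 b25 b26 b27 b28
  row 3: a1 a2 a3 a4 b35 a6 a7 b38
Rows 1 and 3 agree on G; apply G→EH and equate their EH entries.
Rows 1 and 2 agree on C; apply C→H and equate their H entries.
Rows 1 and 3 agree on E; apply E→AH and equate their AH entries.
Row 3 is now all distinguished symbols — the join is lossless.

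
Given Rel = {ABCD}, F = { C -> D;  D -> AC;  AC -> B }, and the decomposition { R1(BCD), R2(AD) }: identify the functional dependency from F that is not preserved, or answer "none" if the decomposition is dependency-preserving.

C → D lies within R1.
D → AC: restricted closure across fragments reaches AC.
AC → B: restricted closure across fragments reaches B.
Every dependency is enforceable on the fragments, so the decomposition is dependency-preserving.

none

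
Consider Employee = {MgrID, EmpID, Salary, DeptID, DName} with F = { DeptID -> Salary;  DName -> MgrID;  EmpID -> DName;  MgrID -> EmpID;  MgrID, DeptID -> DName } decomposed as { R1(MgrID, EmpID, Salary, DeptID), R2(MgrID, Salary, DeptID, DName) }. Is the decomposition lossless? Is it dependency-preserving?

lossless and dependency-preserving

Lossless test: (MgrID, Salary, DeptID)⁺ = {MgrID, EmpID, Salary, DeptID, DName}, which contains all of one fragment — lossless.
Dependency preservation: EmpID → DName is not contained in any single fragment, but the restricted closure of its left-hand side across the fragments still reaches the right-hand side; the remaining FDs each lie inside some fragment. All dependencies are preserved.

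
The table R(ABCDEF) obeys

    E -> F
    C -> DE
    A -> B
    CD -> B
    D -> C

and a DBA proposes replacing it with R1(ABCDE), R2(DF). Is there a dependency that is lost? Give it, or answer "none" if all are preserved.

Check E → F: no single fragment contains all of {EF}, and the restricted closure of {E} across the fragments never reaches {F}.
C → DE is preserved.
A → B is preserved.
CD → B is preserved.
D → C is preserved.

E -> F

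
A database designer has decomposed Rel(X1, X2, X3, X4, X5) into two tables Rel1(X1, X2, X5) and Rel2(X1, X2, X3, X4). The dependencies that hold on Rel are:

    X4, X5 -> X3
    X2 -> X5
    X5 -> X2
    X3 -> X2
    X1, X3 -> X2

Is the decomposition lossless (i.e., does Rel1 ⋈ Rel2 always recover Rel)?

Common attributes: Rel1 ∩ Rel2 = {X1, X2}.
Closure of {X1, X2}: X2 → X5 applies, adding X5. So (X1, X2)⁺ = {X1, X2, X5}.
This closure contains every attribute of Rel1, so Rel1 ∩ Rel2 → Rel1. The join is lossless.

Yes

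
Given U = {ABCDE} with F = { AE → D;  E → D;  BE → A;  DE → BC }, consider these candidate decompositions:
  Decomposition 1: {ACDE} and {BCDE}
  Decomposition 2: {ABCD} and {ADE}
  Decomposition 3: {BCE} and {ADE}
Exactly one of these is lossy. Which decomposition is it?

Decomposition 2

Decomposition 1: common = {CDE}, closure = {ABCDE} → lossless.
Decomposition 2: common = {AD}, closure = {AD} → lossy.
Decomposition 3: common = {E}, closure = {ABCDE} → lossless.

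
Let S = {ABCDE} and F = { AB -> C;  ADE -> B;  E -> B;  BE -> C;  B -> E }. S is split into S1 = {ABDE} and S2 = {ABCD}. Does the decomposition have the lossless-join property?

Yes

Common attributes: S1 ∩ S2 = {ABD}.
Closure of {ABD}: AB → C applies, adding C; B → E applies, adding E. So (ABD)⁺ = {ABCDE}.
This closure contains every attribute of S1, so S1 ∩ S2 → S1. The join is lossless.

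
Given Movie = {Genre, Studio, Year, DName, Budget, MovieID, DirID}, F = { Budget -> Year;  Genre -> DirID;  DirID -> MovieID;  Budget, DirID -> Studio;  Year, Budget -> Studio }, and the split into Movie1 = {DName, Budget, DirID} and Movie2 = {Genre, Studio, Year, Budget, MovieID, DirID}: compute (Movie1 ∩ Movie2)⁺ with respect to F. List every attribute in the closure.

Movie1 ∩ Movie2 = {Budget, DirID}.
Budget → Year applies, adding Year
DirID → MovieID applies, adding MovieID
Budget, DirID → Studio applies, adding Studio
Closure: {Studio, Year, Budget, MovieID, DirID}.

Studio, Year, Budget, MovieID, DirID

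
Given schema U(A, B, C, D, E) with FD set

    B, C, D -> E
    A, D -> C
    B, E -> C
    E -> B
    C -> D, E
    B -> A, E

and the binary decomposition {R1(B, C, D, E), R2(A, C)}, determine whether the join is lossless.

Common attributes: R1 ∩ R2 = {C}.
Closure of {C}: C → D, E applies, adding D, E; E → B applies, adding B; B → A, E applies, adding A. So (C)⁺ = {A, B, C, D, E}.
This closure contains every attribute of R1, so R1 ∩ R2 → R1. The join is lossless.

Yes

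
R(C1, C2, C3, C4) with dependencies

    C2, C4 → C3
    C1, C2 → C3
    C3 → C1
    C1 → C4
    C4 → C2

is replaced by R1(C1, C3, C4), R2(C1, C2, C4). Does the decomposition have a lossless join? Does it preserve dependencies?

Lossless test: (C1, C4)⁺ = {C1, C2, C3, C4}, which contains all of one fragment — lossless.
Dependency preservation: C2, C4 → C3; C1, C2 → C3 are not contained in any single fragment, but the restricted closure of each left-hand side across the fragments still reaches the right-hand side; the remaining FDs each lie inside some fragment. All dependencies are preserved.

lossless and dependency-preserving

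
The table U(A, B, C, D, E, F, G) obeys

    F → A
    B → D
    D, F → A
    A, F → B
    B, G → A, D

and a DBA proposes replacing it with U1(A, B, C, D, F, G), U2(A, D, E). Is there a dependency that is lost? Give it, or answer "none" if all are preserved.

F → A lies within U1.
B → D lies within U1.
D, F → A lies within U1.
A, F → B lies within U1.
B, G → A, D lies within U1.
Every dependency is enforceable on the fragments, so the decomposition is dependency-preserving.

none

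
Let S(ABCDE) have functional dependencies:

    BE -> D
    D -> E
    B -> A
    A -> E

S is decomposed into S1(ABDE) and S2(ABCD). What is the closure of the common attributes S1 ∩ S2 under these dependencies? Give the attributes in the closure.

S1 ∩ S2 = {ABD}.
D → E applies, adding E
Closure: {ABDE}.

ABDE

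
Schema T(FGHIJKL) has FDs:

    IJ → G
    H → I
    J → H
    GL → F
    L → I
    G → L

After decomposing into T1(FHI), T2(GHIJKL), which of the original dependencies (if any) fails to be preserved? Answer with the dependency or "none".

Check GL → F: no single fragment contains all of {FGL}, and the restricted closure of {GL} across the fragments never reaches {F}.
IJ → G is preserved.
H → I is preserved.
J → H is preserved.
L → I is preserved.
G → L is preserved.

GL → F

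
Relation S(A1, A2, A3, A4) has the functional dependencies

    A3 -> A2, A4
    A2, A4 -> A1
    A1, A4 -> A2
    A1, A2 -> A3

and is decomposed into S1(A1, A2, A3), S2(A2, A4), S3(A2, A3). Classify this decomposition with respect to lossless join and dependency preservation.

lossy and not dependency-preserving

Lossless test (chase): Rows 1 and 3 agree on A3; apply A3→A2, A4 and equate their A2, A4 entries. Rows 1 and 3 agree on A2, A4; apply A2, A4→A1 and equate their A1 entries. No row becomes fully distinguished — the join is lossy.
Dependency preservation: the restricted closure of {A3} across the fragments never reaches {A2, A4}, so A3 → A2, A4 cannot be enforced without a join — not preserved.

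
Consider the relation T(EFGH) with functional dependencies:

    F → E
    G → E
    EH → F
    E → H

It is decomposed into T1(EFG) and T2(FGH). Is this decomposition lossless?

Yes

Common attributes: T1 ∩ T2 = {FG}.
Closure of {FG}: F → E applies, adding E; E → H applies, adding H. So (FG)⁺ = {EFGH}.
This closure contains every attribute of T1, so T1 ∩ T2 → T1. The join is lossless.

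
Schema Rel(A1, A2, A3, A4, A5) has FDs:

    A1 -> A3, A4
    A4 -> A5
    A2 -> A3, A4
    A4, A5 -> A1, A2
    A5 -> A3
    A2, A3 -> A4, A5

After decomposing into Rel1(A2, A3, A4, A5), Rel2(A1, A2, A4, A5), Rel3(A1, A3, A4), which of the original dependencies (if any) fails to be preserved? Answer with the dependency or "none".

none

A1 → A3, A4 lies within Rel3.
A4 → A5 lies within Rel1.
A2 → A3, A4 lies within Rel1.
A4, A5 → A1, A2 lies within Rel2.
A5 → A3 lies within Rel1.
A2, A3 → A4, A5 lies within Rel1.
Every dependency is enforceable on the fragments, so the decomposition is dependency-preserving.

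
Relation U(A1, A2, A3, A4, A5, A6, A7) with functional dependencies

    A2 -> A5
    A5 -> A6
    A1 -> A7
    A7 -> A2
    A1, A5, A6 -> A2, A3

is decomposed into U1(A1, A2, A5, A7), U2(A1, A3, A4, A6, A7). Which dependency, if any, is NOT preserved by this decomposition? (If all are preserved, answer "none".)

A5 -> A6

Check A5 → A6: no single fragment contains all of {A5, A6}, and the restricted closure of {A5} across the fragments never reaches {A6}.
A2 → A5 is preserved.
A1 → A7 is preserved.
A7 → A2 is preserved.
A1, A5, A6 → A2, A3 is preserved.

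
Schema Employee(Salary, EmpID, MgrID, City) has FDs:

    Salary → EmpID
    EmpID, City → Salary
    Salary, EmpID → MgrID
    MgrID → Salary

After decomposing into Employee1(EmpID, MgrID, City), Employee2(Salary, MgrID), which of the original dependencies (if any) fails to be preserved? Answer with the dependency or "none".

none

Salary → EmpID: restricted closure across fragments reaches EmpID.
EmpID, City → Salary: restricted closure across fragments reaches Salary.
Salary, EmpID → MgrID: restricted closure across fragments reaches MgrID.
MgrID → Salary lies within Employee2.
Every dependency is enforceable on the fragments, so the decomposition is dependency-preserving.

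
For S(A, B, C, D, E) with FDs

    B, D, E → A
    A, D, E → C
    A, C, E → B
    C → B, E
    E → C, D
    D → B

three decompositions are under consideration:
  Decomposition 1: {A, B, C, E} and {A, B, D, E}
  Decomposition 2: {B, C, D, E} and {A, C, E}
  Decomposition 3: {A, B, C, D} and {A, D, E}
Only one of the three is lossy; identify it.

Decomposition 3

Decomposition 1: common = {A, B, E}, closure = {A, B, C, D, E} → lossless.
Decomposition 2: common = {C, E}, closure = {A, B, C, D, E} → lossless.
Decomposition 3: common = {A, D}, closure = {A, B, D} → lossy.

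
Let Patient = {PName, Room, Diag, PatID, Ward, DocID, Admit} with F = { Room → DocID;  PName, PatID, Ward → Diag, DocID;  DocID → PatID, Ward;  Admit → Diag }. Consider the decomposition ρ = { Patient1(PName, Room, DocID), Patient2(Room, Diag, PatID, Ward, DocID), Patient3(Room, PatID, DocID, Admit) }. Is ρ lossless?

Chase test. Columns are PName, Room, Diag, PatID, Ward, DocID, Admit; row i has aⱼ where attribute j ∈ Patienti, else bᵢⱼ.
Initial tableau (one row per fragment):
  row 1: a1 a2 b13 b14 b15 a6 b17
  row 2: b21 a2 a3 a4 a5 a6 b27
  row 3: b31 a2 b33 a4 b35 a6 a7
Rows 1 and 2 agree on DocID; apply DocID→PatID, Ward and equate their PatID, Ward entries.
Rows 1 and 3 agree on DocID; apply DocID→PatID, Ward and equate their PatID, Ward entries.
No row becomes fully distinguished — the join is lossy.

No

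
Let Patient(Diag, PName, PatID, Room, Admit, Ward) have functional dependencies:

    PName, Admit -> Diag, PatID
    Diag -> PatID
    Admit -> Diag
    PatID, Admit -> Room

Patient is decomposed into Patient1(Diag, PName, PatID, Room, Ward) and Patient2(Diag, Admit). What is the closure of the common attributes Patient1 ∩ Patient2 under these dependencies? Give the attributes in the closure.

Patient1 ∩ Patient2 = {Diag}.
Diag → PatID applies, adding PatID
Closure: {Diag, PatID}.

Diag, PatID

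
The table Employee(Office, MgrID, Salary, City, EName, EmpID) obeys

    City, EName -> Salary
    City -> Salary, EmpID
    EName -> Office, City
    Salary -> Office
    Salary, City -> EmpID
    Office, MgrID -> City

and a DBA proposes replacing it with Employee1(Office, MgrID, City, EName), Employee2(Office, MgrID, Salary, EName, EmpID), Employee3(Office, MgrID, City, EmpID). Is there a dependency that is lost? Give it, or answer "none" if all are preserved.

Check City → Salary, EmpID: no single fragment contains all of {Salary, City, EmpID}, and the restricted closure of {City} across the fragments never reaches {Salary, EmpID}.
City, EName → Salary is preserved.
EName → Office, City is preserved.
Salary → Office is preserved.
Salary, City → EmpID is preserved.
Office, MgrID → City is preserved.

City -> Salary, EmpID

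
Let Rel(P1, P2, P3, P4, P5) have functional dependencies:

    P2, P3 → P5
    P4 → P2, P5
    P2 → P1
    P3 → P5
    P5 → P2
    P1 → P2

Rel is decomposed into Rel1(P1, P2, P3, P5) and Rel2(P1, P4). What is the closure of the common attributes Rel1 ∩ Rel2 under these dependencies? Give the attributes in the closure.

P1, P2

Rel1 ∩ Rel2 = {P1}.
P1 → P2 applies, adding P2
Closure: {P1, P2}.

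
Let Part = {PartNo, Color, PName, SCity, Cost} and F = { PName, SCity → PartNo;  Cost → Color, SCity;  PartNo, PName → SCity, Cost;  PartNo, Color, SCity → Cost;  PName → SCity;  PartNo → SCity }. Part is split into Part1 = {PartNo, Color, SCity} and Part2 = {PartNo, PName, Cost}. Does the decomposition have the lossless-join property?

Common attributes: Part1 ∩ Part2 = {PartNo}.
Closure of {PartNo}: PartNo → SCity applies, adding SCity. So (PartNo)⁺ = {PartNo, SCity}.
The closure contains neither all of Part1 = {PartNo, Color, SCity} nor all of Part2 = {PartNo, PName, Cost}, so the common attributes are not a superkey of either fragment. The join is lossy.

No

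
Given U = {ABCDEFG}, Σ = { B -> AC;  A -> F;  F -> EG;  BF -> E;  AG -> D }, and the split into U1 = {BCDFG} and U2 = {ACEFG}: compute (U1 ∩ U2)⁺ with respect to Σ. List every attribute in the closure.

U1 ∩ U2 = {CFG}.
F → EG applies, adding E
Closure: {CEFG}.

CEFG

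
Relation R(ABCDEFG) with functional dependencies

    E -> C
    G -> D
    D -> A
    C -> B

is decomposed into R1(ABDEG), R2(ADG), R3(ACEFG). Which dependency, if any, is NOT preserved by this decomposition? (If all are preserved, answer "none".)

Check C → B: no single fragment contains all of {BC}, and the restricted closure of {C} across the fragments never reaches {B}.
E → C is preserved.
G → D is preserved.
D → A is preserved.

C -> B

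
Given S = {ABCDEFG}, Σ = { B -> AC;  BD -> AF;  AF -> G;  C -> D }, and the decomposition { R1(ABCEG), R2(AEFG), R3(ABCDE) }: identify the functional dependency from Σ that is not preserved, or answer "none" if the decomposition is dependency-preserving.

Check BD → AF: no single fragment contains all of {ABDF}, and the restricted closure of {BD} across the fragments never reaches {AF}.
B → AC is preserved.
AF → G is preserved.
C → D is preserved.

BD -> AF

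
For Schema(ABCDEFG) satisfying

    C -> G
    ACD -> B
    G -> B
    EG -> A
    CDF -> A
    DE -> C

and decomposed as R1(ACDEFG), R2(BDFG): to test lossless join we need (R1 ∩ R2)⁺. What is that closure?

R1 ∩ R2 = {DFG}.
G → B applies, adding B
Closure: {BDFG}.

BDFG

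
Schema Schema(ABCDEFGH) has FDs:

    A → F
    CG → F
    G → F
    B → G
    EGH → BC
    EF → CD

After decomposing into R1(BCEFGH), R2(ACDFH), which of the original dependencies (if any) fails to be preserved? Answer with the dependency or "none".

Check EF → CD: no single fragment contains all of {CDEF}, and the restricted closure of {EF} across the fragments never reaches {CD}.
A → F is preserved.
CG → F is preserved.
G → F is preserved.
B → G is preserved.
EGH → BC is preserved.

EF → CD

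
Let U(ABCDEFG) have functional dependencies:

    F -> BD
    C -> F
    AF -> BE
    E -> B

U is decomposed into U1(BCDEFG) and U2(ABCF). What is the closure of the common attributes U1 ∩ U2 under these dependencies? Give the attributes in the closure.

U1 ∩ U2 = {BCF}.
F → BD applies, adding D
Closure: {BCDF}.

BCDF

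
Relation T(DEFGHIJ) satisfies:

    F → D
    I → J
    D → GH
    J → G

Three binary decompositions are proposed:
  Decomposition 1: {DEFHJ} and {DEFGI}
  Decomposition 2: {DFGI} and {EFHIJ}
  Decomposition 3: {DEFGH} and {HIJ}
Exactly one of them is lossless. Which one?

Decomposition 1: common = {DEF}, closure = {DEFGH} → lossy.
Decomposition 2: common = {FI}, closure = {DFGHIJ} → lossless.
Decomposition 3: common = {H}, closure = {H} → lossy.

Decomposition 2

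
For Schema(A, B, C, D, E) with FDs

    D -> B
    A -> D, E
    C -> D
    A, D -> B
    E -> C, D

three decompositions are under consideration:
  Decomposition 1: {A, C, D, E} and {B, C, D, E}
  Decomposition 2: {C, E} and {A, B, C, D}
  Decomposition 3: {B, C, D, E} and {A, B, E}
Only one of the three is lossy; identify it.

Decomposition 2

Decomposition 1: common = {C, D, E}, closure = {B, C, D, E} → lossless.
Decomposition 2: common = {C}, closure = {B, C, D} → lossy.
Decomposition 3: common = {B, E}, closure = {B, C, D, E} → lossless.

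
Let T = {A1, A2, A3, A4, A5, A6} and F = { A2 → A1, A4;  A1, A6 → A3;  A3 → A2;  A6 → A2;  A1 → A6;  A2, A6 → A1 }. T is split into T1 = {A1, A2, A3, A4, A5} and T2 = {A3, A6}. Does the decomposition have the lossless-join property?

Common attributes: T1 ∩ T2 = {A3}.
Closure of {A3}: A3 → A2 applies, adding A2; A2 → A1, A4 applies, adding A1, A4; A1 → A6 applies, adding A6. So (A3)⁺ = {A1, A2, A3, A4, A6}.
This closure contains every attribute of T2, so T1 ∩ T2 → T2. The join is lossless.

Yes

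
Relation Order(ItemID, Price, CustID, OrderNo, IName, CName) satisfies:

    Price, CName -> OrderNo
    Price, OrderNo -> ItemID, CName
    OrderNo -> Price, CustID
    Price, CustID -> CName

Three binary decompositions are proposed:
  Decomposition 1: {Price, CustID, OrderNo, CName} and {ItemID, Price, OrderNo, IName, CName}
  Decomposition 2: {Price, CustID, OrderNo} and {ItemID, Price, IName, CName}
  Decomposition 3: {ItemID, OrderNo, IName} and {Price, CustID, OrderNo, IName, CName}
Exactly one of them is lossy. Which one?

Decomposition 1: common = {Price, OrderNo, CName}, closure = {ItemID, Price, CustID, OrderNo, CName} → lossless.
Decomposition 2: common = {Price}, closure = {Price} → lossy.
Decomposition 3: common = {OrderNo, IName}, closure = {ItemID, Price, CustID, OrderNo, IName, CName} → lossless.

Decomposition 2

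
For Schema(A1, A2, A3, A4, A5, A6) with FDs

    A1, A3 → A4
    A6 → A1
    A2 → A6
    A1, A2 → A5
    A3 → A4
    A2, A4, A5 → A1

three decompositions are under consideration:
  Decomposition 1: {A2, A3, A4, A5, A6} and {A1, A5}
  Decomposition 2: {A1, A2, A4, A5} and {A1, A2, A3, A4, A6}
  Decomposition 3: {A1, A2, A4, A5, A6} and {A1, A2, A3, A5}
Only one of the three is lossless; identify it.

Decomposition 1: common = {A5}, closure = {A5} → lossy.
Decomposition 2: common = {A1, A2, A4}, closure = {A1, A2, A4, A5, A6} → lossless.
Decomposition 3: common = {A1, A2, A5}, closure = {A1, A2, A5, A6} → lossy.

Decomposition 2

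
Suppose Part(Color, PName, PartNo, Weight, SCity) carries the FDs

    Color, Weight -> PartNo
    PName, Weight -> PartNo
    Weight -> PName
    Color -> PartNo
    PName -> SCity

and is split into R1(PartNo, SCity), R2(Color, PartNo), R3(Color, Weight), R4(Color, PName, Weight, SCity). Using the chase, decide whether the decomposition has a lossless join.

Yes

Chase test. Columns are Color, PName, PartNo, Weight, SCity; row i has aⱼ where attribute j ∈ Ri, else bᵢⱼ.
Initial tableau (one row per fragment):
  row 1: b11 b12 a3 b14 a5
  row 2: a1 b22 a3 b24 b25
  row 3: a1 b32 b33 a4 b35
  row 4: a1 a2 b43 a4 a5
Rows 3 and 4 agree on Color, Weight; apply Color, Weight→PartNo and equate their PartNo entries.
Rows 3 and 4 agree on Weight; apply Weight→PName and equate their PName entries.
Rows 2 and 3 agree on Color; apply Color→PartNo and equate their PartNo entries.
Rows 3 and 4 agree on PName; apply PName→SCity and equate their SCity entries.
Row 3 is now all distinguished symbols — the join is lossless.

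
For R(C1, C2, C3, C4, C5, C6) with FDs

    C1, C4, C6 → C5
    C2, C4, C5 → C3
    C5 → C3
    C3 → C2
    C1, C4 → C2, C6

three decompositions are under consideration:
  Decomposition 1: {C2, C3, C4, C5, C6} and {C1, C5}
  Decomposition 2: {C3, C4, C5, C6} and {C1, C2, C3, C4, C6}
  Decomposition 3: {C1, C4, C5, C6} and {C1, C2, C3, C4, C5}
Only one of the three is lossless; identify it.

Decomposition 1: common = {C5}, closure = {C2, C3, C5} → lossy.
Decomposition 2: common = {C3, C4, C6}, closure = {C2, C3, C4, C6} → lossy.
Decomposition 3: common = {C1, C4, C5}, closure = {C1, C2, C3, C4, C5, C6} → lossless.

Decomposition 3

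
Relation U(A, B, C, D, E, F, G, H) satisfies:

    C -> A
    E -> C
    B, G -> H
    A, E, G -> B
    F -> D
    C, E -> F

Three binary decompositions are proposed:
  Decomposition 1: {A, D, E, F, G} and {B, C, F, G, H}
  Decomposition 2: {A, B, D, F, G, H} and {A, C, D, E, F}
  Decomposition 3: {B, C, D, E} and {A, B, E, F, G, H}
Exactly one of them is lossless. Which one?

Decomposition 1: common = {F, G}, closure = {D, F, G} → lossy.
Decomposition 2: common = {A, D, F}, closure = {A, D, F} → lossy.
Decomposition 3: common = {B, E}, closure = {A, B, C, D, E, F} → lossless.

Decomposition 3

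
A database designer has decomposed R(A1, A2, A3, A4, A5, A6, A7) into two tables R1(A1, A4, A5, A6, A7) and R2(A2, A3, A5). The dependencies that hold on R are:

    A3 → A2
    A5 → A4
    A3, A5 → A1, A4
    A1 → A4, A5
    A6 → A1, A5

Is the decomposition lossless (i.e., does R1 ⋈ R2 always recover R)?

Common attributes: R1 ∩ R2 = {A5}.
Closure of {A5}: A5 → A4 applies, adding A4. So (A5)⁺ = {A4, A5}.
The closure contains neither all of R1 = {A1, A4, A5, A6, A7} nor all of R2 = {A2, A3, A5}, so the common attributes are not a superkey of either fragment. The join is lossy.

No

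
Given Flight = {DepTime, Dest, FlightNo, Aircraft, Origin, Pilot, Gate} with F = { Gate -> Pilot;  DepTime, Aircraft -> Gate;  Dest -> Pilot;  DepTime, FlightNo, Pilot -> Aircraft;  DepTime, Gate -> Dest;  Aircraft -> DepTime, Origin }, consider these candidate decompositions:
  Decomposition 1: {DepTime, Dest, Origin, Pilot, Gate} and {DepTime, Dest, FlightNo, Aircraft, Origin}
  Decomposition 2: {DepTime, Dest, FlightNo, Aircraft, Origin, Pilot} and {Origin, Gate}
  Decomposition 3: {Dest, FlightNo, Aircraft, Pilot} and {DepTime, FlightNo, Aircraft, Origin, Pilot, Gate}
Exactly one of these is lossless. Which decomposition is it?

Decomposition 1: common = {DepTime, Dest, Origin}, closure = {DepTime, Dest, Origin, Pilot} → lossy.
Decomposition 2: common = {Origin}, closure = {Origin} → lossy.
Decomposition 3: common = {FlightNo, Aircraft, Pilot}, closure = {DepTime, Dest, FlightNo, Aircraft, Origin, Pilot, Gate} → lossless.

Decomposition 3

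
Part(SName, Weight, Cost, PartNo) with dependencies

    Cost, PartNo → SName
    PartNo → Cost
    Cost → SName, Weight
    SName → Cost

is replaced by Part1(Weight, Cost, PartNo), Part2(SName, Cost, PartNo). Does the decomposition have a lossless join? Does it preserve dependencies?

lossless and dependency-preserving

Lossless test: (Cost, PartNo)⁺ = {SName, Weight, Cost, PartNo}, which contains all of one fragment — lossless.
Dependency preservation: Cost → SName, Weight is not contained in any single fragment, but the restricted closure of its left-hand side across the fragments still reaches the right-hand side; the remaining FDs each lie inside some fragment. All dependencies are preserved.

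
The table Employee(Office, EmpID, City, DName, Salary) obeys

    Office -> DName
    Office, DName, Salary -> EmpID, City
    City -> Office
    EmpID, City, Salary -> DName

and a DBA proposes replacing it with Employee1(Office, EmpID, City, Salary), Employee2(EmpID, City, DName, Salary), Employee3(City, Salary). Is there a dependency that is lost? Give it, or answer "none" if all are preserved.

Office -> DName

Check Office → DName: no single fragment contains all of {Office, DName}, and the restricted closure of {Office} across the fragments never reaches {DName}.
Office, DName, Salary → EmpID, City is preserved.
City → Office is preserved.
EmpID, City, Salary → DName is preserved.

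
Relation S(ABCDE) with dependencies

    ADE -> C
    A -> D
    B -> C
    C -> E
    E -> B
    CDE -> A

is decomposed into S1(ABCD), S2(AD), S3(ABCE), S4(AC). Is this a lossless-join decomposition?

Yes

Chase test. Columns are ABCDE; row i has aⱼ where attribute j ∈ Si, else bᵢⱼ.
Initial tableau (one row per fragment):
  row 1: a1 a2 a3 a4 b15
  row 2: a1 b22 b23 a4 b25
  row 3: a1 a2 a3 b34 a5
  row 4: a1 b42 a3 b44 b45
Rows 1 and 3 agree on A; apply A→D and equate their D entries.
Rows 1 and 4 agree on A; apply A→D and equate their D entries.
Rows 1 and 3 agree on C; apply C→E and equate their E entries.
Rows 1 and 4 agree on C; apply C→E and equate their E entries.
Rows 1 and 4 agree on E; apply E→B and equate their B entries.
Row 1 is now all distinguished symbols — the join is lossless.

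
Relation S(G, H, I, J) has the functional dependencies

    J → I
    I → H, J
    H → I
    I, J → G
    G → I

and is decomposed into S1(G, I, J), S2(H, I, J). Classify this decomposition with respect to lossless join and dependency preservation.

Lossless test: (I, J)⁺ = {G, H, I, J}, which contains all of one fragment — lossless.
Dependency preservation: every FD's attributes lie within a single fragment, so each can be enforced locally — preserved.

lossless and dependency-preserving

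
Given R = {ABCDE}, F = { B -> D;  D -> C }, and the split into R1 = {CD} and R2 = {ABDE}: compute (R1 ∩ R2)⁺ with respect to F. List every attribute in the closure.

CD

R1 ∩ R2 = {D}.
D → C applies, adding C
Closure: {CD}.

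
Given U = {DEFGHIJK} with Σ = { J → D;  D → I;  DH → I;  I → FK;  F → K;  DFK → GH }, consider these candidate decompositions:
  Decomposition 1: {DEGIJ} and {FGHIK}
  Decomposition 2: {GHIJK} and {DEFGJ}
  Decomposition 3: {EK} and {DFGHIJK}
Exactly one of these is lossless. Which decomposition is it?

Decomposition 2

Decomposition 1: common = {GI}, closure = {FGIK} → lossy.
Decomposition 2: common = {GJ}, closure = {DFGHIJK} → lossless.
Decomposition 3: common = {K}, closure = {K} → lossy.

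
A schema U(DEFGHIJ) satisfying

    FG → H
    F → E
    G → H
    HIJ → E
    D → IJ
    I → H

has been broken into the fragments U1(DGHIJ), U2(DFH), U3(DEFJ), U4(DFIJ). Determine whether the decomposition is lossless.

No

Chase test. Columns are DEFGHIJ; row i has aⱼ where attribute j ∈ Ui, else bᵢⱼ.
Initial tableau (one row per fragment):
  row 1: a1 b12 b13 a4 a5 a6 a7
  row 2: a1 b22 a3 b24 a5 b26 b27
  row 3: a1 a2 a3 b34 b35 b36 a7
  row 4: a1 b42 a3 b44 b45 a6 a7
Rows 2 and 3 agree on F; apply F→E and equate their E entries.
Rows 2 and 4 agree on F; apply F→E and equate their E entries.
Rows 1 and 2 agree on D; apply D→IJ and equate their IJ entries.
Rows 1 and 3 agree on D; apply D→IJ and equate their IJ entries.
Rows 1 and 3 agree on I; apply I→H and equate their H entries.
Rows 1 and 4 agree on I; apply I→H and equate their H entries.
Rows 1 and 2 agree on HIJ; apply HIJ→E and equate their E entries.
No row becomes fully distinguished — the join is lossy.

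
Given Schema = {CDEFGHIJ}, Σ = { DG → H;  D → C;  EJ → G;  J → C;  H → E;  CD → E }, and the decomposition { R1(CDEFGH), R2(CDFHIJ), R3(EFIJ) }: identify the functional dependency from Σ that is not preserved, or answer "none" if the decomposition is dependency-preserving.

Check EJ → G: no single fragment contains all of {EGJ}, and the restricted closure of {EJ} across the fragments never reaches {G}.
DG → H is preserved.
D → C is preserved.
J → C is preserved.
H → E is preserved.
CD → E is preserved.

EJ → G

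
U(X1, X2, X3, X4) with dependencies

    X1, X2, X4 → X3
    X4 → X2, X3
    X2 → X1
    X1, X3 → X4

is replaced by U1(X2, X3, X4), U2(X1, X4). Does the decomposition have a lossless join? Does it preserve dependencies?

lossless but not dependency-preserving

Lossless test: (X4)⁺ = {X1, X2, X3, X4}, which contains all of one fragment — lossless.
Dependency preservation: the restricted closure of {X2} across the fragments never reaches {X1}, so X2 → X1 cannot be enforced without a join — not preserved.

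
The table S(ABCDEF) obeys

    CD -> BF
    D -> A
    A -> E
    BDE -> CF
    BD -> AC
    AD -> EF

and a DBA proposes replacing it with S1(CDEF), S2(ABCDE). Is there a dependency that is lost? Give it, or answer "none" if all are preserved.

none

CD → BF: restricted closure across fragments reaches BF.
D → A lies within S2.
A → E lies within S2.
BDE → CF: restricted closure across fragments reaches CF.
BD → AC lies within S2.
AD → EF: restricted closure across fragments reaches EF.
Every dependency is enforceable on the fragments, so the decomposition is dependency-preserving.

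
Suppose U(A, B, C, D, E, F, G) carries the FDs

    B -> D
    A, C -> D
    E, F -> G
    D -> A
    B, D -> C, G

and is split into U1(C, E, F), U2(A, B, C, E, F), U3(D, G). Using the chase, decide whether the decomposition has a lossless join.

Chase test. Columns are A, B, C, D, E, F, G; row i has aⱼ where attribute j ∈ Ui, else bᵢⱼ.
Initial tableau (one row per fragment):
  row 1: b11 b12 a3 b14 a5 a6 b17
  row 2: a1 a2 a3 b24 a5 a6 b27
  row 3: b31 b32 b33 a4 b35 b36 a7
Rows 1 and 2 agree on E, F; apply E, F→G and equate their G entries.
No row becomes fully distinguished — the join is lossy.

No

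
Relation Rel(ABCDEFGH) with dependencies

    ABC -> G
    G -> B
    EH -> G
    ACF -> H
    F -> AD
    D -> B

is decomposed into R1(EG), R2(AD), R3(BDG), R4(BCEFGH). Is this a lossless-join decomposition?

No

Chase test. Columns are ABCDEFGH; row i has aⱼ where attribute j ∈ Ri, else bᵢⱼ.
Initial tableau (one row per fragment):
  row 1: b11 b12 b13 b14 a5 b16 a7 b18
  row 2: a1 b22 b23 a4 b25 b26 b27 b28
  row 3: b31 a2 b33 a4 b35 b36 a7 b38
  row 4: b41 a2 a3 b44 a5 a6 a7 a8
Rows 1 and 3 agree on G; apply G→B and equate their B entries.
Rows 2 and 3 agree on D; apply D→B and equate their B entries.
No row becomes fully distinguished — the join is lossy.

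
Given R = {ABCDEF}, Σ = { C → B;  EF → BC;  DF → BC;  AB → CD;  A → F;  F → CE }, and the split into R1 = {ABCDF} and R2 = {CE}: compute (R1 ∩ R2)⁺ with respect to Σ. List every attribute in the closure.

BC

R1 ∩ R2 = {C}.
C → B applies, adding B
Closure: {BC}.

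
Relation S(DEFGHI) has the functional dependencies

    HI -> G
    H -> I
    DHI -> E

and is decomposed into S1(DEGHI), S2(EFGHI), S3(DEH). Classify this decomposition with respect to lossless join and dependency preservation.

Lossless test (chase): Rows 1 and 3 agree on H; apply H→I and equate their I entries. Rows 1 and 3 agree on HI; apply HI→G and equate their G entries. No row becomes fully distinguished — the join is lossy.
Dependency preservation: every FD's attributes lie within a single fragment, so each can be enforced locally — preserved.

lossy but dependency-preserving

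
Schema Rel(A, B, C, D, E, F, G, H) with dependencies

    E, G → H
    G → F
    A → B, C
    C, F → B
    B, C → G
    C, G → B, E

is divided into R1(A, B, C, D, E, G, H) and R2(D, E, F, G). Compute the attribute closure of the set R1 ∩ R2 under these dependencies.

R1 ∩ R2 = {D, E, G}.
E, G → H applies, adding H
G → F applies, adding F
Closure: {D, E, F, G, H}.

D, E, F, G, H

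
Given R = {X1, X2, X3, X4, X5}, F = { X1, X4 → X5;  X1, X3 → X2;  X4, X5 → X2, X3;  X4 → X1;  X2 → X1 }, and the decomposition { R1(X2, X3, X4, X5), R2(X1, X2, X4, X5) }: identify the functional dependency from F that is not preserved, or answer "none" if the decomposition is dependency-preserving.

Check X1, X3 → X2: no single fragment contains all of {X1, X2, X3}, and the restricted closure of {X1, X3} across the fragments never reaches {X2}.
X1, X4 → X5 is preserved.
X4, X5 → X2, X3 is preserved.
X4 → X1 is preserved.
X2 → X1 is preserved.

X1, X3 → X2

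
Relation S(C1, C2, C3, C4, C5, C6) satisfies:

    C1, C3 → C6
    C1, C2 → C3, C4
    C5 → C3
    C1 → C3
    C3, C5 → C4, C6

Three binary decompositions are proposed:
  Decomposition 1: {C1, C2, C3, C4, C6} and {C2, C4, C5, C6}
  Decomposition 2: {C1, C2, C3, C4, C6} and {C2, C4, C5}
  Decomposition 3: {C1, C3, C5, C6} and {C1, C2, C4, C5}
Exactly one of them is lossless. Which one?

Decomposition 1: common = {C2, C4, C6}, closure = {C2, C4, C6} → lossy.
Decomposition 2: common = {C2, C4}, closure = {C2, C4} → lossy.
Decomposition 3: common = {C1, C5}, closure = {C1, C3, C4, C5, C6} → lossless.

Decomposition 3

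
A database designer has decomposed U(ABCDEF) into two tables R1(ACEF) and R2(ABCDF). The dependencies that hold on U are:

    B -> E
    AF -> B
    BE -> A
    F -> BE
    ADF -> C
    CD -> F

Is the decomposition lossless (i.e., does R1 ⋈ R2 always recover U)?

Common attributes: R1 ∩ R2 = {ACF}.
Closure of {ACF}: AF → B applies, adding B; F → BE applies, adding E. So (ACF)⁺ = {ABCEF}.
This closure contains every attribute of R1, so R1 ∩ R2 → R1. The join is lossless.

Yes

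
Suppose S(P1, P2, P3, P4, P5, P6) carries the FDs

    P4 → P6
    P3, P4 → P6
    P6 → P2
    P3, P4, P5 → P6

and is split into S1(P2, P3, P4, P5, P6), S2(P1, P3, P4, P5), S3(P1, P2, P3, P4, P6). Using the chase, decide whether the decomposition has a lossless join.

Chase test. Columns are P1, P2, P3, P4, P5, P6; row i has aⱼ where attribute j ∈ Si, else bᵢⱼ.
Initial tableau (one row per fragment):
  row 1: b11 a2 a3 a4 a5 a6
  row 2: a1 b22 a3 a4 a5 b26
  row 3: a1 a2 a3 a4 b35 a6
Rows 1 and 2 agree on P4; apply P4→P6 and equate their P6 entries.
Rows 1 and 2 agree on P6; apply P6→P2 and equate their P2 entries.
Row 2 is now all distinguished symbols — the join is lossless.

Yes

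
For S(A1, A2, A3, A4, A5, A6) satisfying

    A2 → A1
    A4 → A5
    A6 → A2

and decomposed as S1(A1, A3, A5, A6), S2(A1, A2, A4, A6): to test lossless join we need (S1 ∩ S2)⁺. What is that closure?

S1 ∩ S2 = {A1, A6}.
A6 → A2 applies, adding A2
Closure: {A1, A2, A6}.

A1, A2, A6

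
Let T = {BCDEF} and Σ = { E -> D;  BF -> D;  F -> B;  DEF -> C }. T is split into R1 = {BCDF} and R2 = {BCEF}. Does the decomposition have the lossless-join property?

Common attributes: R1 ∩ R2 = {BCF}.
Closure of {BCF}: BF → D applies, adding D. So (BCF)⁺ = {BCDF}.
This closure contains every attribute of R1, so R1 ∩ R2 → R1. The join is lossless.

Yes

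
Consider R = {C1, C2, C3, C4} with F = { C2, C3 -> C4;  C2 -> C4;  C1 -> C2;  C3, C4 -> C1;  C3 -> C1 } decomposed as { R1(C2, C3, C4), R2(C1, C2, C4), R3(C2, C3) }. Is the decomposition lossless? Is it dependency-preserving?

lossy and not dependency-preserving

Lossless test (chase): Rows 1 and 3 agree on C2, C3; apply C2, C3→C4 and equate their C4 entries. Rows 1 and 3 agree on C3, C4; apply C3, C4→C1 and equate their C1 entries. No row becomes fully distinguished — the join is lossy.
Dependency preservation: the restricted closure of {C3, C4} across the fragments never reaches {C1}, so C3, C4 → C1 cannot be enforced without a join — not preserved.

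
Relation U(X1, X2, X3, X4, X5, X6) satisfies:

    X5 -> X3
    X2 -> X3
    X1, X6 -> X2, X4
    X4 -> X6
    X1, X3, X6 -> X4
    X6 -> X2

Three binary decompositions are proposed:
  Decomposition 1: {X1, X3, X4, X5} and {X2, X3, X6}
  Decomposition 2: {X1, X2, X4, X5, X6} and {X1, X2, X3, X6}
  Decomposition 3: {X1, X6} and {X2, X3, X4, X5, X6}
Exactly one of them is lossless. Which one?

Decomposition 1: common = {X3}, closure = {X3} → lossy.
Decomposition 2: common = {X1, X2, X6}, closure = {X1, X2, X3, X4, X6} → lossless.
Decomposition 3: common = {X6}, closure = {X2, X3, X6} → lossy.

Decomposition 2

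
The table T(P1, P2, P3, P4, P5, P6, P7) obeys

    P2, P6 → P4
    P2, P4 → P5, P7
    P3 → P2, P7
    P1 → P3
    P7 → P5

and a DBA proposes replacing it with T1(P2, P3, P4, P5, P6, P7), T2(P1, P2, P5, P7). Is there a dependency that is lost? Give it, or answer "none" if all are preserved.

P1 → P3

Check P1 → P3: no single fragment contains all of {P1, P3}, and the restricted closure of {P1} across the fragments never reaches {P3}.
P2, P6 → P4 is preserved.
P2, P4 → P5, P7 is preserved.
P3 → P2, P7 is preserved.
P7 → P5 is preserved.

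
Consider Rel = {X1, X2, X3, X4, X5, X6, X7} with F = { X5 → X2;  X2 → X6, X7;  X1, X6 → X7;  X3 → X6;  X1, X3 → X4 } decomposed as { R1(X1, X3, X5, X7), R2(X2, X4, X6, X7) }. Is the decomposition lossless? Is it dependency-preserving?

lossy and not dependency-preserving

Lossless test: (X7)⁺ = {X7}, which is a superkey of neither fragment — lossy.
Dependency preservation: the restricted closure of {X5} across the fragments never reaches {X2}, so X5 → X2 cannot be enforced without a join — not preserved.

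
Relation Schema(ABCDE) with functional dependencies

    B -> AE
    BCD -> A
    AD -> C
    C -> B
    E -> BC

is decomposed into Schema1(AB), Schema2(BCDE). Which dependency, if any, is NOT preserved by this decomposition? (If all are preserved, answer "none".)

AD -> C

Check AD → C: no single fragment contains all of {ACD}, and the restricted closure of {AD} across the fragments never reaches {C}.
B → AE is preserved.
BCD → A is preserved.
C → B is preserved.
E → BC is preserved.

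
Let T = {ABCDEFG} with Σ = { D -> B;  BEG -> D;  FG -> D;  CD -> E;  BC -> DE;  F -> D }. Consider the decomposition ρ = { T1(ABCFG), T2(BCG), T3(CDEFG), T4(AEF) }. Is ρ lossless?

Yes

Chase test. Columns are ABCDEFG; row i has aⱼ where attribute j ∈ Ti, else bᵢⱼ.
Initial tableau (one row per fragment):
  row 1: a1 a2 a3 b14 b15 a6 a7
  row 2: b21 a2 a3 b24 b25 b26 a7
  row 3: b31 b32 a3 a4 a5 a6 a7
  row 4: a1 b42 b43 b44 a5 a6 b47
Rows 1 and 3 agree on FG; apply FG→D and equate their D entries.
Rows 1 and 3 agree on CD; apply CD→E and equate their E entries.
Rows 1 and 2 agree on BC; apply BC→DE and equate their DE entries.
Rows 1 and 4 agree on F; apply F→D and equate their D entries.
Rows 1 and 3 agree on D; apply D→B and equate their B entries.
Rows 1 and 4 agree on D; apply D→B and equate their B entries.
Row 1 is now all distinguished symbols — the join is lossless.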